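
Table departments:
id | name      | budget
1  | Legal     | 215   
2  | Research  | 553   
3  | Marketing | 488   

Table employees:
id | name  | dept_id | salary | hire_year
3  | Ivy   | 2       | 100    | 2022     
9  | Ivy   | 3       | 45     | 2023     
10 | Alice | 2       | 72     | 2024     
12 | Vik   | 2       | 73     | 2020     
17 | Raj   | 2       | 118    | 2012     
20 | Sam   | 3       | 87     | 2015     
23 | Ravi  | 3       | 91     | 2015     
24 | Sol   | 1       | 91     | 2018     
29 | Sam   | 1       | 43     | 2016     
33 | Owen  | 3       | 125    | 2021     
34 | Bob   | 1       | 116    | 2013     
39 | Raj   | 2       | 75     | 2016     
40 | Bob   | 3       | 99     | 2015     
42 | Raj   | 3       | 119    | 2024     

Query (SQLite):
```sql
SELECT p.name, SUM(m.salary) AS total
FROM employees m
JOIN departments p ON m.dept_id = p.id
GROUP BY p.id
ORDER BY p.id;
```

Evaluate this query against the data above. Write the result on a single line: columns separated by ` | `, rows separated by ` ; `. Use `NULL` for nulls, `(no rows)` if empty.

Join each employees row to its departments via dept_id.
Group joined rows by departments.id; compute SUM(m.salary) per group.
  1: ids {24, 29, 34} → SUM(m.salary)=250
  2: ids {3, 10, 12, 17, 39} → SUM(m.salary)=438
  3: ids {9, 20, 23, 33, 40, 42} → SUM(m.salary)=566

Legal | 250 ; Research | 438 ; Marketing | 566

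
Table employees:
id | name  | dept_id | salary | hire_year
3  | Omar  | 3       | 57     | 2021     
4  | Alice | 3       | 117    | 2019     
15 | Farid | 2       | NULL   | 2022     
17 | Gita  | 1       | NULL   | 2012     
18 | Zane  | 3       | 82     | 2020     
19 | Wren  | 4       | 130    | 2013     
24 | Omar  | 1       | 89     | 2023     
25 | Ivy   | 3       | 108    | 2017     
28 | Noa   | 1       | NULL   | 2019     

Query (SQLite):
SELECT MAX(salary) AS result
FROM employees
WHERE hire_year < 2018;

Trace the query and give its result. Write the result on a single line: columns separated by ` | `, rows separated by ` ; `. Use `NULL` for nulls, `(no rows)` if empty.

130

Rows where hire_year < 2018 → salary values: [NULL, 130, 108].
MAX of non-NULL values = 130.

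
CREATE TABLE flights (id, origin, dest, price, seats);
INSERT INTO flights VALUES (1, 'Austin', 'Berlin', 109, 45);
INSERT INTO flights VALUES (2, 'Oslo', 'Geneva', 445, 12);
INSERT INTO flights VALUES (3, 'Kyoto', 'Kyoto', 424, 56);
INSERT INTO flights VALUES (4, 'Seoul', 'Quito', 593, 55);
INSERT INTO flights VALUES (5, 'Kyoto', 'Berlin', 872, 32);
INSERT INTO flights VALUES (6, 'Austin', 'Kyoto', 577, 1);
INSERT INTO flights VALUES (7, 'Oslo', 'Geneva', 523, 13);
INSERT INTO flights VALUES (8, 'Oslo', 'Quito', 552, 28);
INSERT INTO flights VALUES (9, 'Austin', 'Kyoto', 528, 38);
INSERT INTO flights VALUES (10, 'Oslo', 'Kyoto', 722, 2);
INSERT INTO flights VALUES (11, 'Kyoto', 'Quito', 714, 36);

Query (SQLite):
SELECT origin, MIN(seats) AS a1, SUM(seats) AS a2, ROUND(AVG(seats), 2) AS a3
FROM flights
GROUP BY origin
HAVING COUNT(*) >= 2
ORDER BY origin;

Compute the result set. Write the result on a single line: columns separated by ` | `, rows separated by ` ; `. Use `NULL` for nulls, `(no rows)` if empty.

Group flights by origin.
Per group compute: MIN(seats), SUM(seats), ROUND(AVG(seats), 2).
HAVING: drop groups with fewer than 2 rows.
  Austin: ids {1, 6, 9} → MIN(seats)=1, SUM(seats)=84, ROUND(AVG(seats), 2)=28
  Kyoto: ids {3, 5, 11} → MIN(seats)=32, SUM(seats)=124, ROUND(AVG(seats), 2)=41.33
  Oslo: ids {2, 7, 8, 10} → MIN(seats)=2, SUM(seats)=55, ROUND(AVG(seats), 2)=13.75
  Seoul: ids {4} → MIN(seats)=55, SUM(seats)=55, ROUND(AVG(seats), 2)=55

Austin | 1 | 84 | 28 ; Kyoto | 32 | 124 | 41.33 ; Oslo | 2 | 55 | 13.75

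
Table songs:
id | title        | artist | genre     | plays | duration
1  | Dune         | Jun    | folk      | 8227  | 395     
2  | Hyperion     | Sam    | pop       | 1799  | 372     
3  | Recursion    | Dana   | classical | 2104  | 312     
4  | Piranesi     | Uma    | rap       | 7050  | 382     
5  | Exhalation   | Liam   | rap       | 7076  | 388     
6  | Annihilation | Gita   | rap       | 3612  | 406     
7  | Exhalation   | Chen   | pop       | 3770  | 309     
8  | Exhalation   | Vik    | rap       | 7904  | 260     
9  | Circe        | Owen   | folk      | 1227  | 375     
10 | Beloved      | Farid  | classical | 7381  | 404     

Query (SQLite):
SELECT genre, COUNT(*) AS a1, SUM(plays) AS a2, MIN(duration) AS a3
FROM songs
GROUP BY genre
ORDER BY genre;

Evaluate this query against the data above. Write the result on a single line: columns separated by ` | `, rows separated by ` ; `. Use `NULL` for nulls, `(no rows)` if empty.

classical | 2 | 9485 | 312 ; folk | 2 | 9454 | 375 ; pop | 2 | 5569 | 309 ; rap | 4 | 25642 | 260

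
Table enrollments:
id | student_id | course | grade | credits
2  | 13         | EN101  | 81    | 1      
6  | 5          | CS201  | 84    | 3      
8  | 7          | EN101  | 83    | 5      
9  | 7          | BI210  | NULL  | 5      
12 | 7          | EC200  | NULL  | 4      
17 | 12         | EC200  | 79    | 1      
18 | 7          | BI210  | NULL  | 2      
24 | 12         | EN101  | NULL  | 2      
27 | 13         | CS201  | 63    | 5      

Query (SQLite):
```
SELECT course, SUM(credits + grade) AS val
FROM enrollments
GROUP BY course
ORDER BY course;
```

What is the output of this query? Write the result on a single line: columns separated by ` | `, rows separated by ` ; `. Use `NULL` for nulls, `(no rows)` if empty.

For each row compute credits + grade.
Group by course; take SUM of the expression per group.
  BI210: ids {9, 18} → SUM(credits + grade)=NULL
  CS201: ids {6, 27} → SUM(credits + grade)=155
  EC200: ids {12, 17} → SUM(credits + grade)=80
  EN101: ids {2, 8, 24} → SUM(credits + grade)=170

BI210 | NULL ; CS201 | 155 ; EC200 | 80 ; EN101 | 170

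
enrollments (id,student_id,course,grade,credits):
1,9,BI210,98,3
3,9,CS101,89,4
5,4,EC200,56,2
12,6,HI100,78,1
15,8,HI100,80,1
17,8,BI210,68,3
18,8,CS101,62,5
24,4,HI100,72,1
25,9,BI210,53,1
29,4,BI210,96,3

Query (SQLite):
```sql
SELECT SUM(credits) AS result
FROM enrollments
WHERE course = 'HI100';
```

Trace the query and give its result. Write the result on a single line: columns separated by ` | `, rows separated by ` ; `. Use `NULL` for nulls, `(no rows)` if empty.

3

Rows where course='HI100' → credits values: [1, 1, 1].
SUM of non-NULL values = 3.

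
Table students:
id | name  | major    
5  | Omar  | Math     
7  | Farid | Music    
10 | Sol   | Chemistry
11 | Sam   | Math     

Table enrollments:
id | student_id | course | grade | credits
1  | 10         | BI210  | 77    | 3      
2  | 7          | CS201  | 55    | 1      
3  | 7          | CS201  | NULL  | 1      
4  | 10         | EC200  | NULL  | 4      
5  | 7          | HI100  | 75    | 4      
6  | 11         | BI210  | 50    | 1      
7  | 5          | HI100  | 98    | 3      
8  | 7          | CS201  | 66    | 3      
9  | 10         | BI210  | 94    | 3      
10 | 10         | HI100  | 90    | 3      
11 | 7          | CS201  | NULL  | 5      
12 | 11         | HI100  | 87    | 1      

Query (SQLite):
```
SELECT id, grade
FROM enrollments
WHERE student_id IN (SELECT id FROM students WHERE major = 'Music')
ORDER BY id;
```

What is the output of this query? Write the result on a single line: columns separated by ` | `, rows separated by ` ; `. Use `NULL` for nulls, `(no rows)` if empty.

Inner query: students.id where major = 'Music'.
Outer: keep enrollments rows whose student_id is in that set.
Inner query → {7}

2 | 55 ; 3 | NULL ; 5 | 75 ; 8 | 66 ; 11 | NULL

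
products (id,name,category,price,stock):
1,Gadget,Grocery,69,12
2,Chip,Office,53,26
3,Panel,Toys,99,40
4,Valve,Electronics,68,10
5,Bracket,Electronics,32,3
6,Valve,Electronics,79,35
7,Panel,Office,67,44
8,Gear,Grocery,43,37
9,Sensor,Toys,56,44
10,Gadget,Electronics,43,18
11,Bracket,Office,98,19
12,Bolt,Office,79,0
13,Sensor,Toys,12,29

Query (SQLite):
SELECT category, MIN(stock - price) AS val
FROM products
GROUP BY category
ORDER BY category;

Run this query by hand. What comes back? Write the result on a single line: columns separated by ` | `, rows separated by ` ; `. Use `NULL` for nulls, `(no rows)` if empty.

Electronics | -58 ; Grocery | -57 ; Office | -79 ; Toys | -59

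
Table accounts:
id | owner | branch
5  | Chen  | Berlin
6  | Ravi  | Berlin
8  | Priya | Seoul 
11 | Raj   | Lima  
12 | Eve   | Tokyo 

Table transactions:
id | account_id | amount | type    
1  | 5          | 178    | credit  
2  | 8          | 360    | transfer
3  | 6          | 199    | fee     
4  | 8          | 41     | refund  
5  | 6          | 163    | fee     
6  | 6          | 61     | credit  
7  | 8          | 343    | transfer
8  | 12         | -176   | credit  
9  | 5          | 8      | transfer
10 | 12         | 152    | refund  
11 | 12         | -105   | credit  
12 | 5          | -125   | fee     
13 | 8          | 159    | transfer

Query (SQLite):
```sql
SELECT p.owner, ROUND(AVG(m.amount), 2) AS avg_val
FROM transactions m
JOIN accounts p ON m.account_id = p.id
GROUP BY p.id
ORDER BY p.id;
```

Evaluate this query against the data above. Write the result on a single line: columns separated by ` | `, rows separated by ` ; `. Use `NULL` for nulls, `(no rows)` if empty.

Chen | 20.33 ; Ravi | 141 ; Priya | 225.75 ; Eve | -43

Join each transactions row to its accounts via account_id.
Group joined rows by accounts.id; compute ROUND(AVG(m.amount), 2) per group.
  5: ids {1, 9, 12} → ROUND(AVG(m.amount), 2)=20.33
  6: ids {3, 5, 6} → ROUND(AVG(m.amount), 2)=141
  8: ids {2, 4, 7, 13} → ROUND(AVG(m.amount), 2)=225.75
  12: ids {8, 10, 11} → ROUND(AVG(m.amount), 2)=-43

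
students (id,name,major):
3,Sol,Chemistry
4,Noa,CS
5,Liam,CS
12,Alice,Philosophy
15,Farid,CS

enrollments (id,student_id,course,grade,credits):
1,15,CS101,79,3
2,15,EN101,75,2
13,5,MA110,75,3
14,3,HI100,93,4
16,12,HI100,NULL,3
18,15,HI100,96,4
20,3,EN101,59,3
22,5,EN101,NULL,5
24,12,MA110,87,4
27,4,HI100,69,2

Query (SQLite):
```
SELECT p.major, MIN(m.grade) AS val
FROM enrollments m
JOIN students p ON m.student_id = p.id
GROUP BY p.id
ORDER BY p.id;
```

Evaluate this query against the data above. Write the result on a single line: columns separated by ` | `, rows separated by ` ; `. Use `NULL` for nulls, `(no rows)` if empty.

Join each enrollments row to its students via student_id.
Group joined rows by students.id; compute MIN(m.grade) per group.
  3: ids {14, 20} → MIN(m.grade)=59
  4: ids {27} → MIN(m.grade)=69
  5: ids {13, 22} → MIN(m.grade)=75
  12: ids {16, 24} → MIN(m.grade)=87
  15: ids {1, 2, 18} → MIN(m.grade)=75

Chemistry | 59 ; CS | 69 ; CS | 75 ; Philosophy | 87 ; CS | 75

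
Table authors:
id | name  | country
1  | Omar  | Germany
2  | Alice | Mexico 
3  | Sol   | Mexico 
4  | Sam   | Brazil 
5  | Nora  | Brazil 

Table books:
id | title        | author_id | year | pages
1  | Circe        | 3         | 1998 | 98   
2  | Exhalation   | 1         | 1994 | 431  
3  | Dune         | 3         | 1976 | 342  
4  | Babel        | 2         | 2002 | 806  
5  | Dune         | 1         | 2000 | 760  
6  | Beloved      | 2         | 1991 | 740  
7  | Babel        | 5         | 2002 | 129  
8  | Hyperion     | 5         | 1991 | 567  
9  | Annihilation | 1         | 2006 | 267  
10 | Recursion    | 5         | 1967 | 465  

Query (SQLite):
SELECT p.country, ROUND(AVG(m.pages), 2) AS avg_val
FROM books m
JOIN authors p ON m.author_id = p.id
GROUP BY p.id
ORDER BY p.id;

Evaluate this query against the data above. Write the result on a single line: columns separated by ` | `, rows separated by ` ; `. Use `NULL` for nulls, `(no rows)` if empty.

Join each books row to its authors via author_id.
Group joined rows by authors.id; compute ROUND(AVG(m.pages), 2) per group.
  1: ids {2, 5, 9} → ROUND(AVG(m.pages), 2)=486
  2: ids {4, 6} → ROUND(AVG(m.pages), 2)=773
  3: ids {1, 3} → ROUND(AVG(m.pages), 2)=220
  5: ids {7, 8, 10} → ROUND(AVG(m.pages), 2)=387

Germany | 486 ; Mexico | 773 ; Mexico | 220 ; Brazil | 387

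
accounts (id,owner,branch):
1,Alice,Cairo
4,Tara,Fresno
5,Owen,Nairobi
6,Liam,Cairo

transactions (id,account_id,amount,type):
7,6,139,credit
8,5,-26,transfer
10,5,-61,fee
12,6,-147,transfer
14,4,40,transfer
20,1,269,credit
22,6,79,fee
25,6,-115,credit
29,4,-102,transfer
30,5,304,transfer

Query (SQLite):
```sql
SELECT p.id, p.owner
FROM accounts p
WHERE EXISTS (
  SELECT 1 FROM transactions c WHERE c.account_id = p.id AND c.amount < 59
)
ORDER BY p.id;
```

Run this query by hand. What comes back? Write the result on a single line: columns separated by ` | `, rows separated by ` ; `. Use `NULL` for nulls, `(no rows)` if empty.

4 | Tara ; 5 | Owen ; 6 | Liam

For each accounts row, check whether any transactions with matching account_id has amount < 59.
Keep rows where that is true.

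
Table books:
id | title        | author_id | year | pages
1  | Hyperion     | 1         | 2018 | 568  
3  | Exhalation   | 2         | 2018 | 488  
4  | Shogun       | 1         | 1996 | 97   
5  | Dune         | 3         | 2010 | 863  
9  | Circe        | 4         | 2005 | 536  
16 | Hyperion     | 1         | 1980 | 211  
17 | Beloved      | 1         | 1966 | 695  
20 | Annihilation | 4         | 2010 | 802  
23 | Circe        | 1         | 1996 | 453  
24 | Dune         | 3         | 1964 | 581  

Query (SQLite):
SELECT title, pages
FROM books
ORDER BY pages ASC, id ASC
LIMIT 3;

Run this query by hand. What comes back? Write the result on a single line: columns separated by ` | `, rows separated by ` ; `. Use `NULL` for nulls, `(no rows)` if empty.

Shogun | 97 ; Hyperion | 211 ; Circe | 453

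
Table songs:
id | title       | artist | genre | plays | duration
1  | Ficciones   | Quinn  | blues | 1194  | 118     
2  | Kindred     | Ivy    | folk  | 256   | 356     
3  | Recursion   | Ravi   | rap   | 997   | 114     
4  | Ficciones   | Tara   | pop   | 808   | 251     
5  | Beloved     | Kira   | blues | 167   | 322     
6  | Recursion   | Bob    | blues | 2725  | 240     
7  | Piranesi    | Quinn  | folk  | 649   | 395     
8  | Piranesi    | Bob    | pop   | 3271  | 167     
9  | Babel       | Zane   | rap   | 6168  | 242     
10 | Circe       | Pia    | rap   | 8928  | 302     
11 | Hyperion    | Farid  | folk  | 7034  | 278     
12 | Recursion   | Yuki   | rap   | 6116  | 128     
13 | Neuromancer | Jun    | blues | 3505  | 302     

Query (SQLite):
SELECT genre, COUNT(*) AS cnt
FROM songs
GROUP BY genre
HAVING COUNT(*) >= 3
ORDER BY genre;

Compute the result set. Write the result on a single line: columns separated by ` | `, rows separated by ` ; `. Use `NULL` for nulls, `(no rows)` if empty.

Partition songs by genre; compute COUNT(*) within each group.
HAVING: keep groups with count ≥ 3.
  blues: ids {1, 5, 6, 13} → COUNT(*)=4
  folk: ids {2, 7, 11} → COUNT(*)=3
  pop: ids {4, 8} → COUNT(*)=2
  rap: ids {3, 9, 10, 12} → COUNT(*)=4

blues | 4 ; folk | 3 ; rap | 4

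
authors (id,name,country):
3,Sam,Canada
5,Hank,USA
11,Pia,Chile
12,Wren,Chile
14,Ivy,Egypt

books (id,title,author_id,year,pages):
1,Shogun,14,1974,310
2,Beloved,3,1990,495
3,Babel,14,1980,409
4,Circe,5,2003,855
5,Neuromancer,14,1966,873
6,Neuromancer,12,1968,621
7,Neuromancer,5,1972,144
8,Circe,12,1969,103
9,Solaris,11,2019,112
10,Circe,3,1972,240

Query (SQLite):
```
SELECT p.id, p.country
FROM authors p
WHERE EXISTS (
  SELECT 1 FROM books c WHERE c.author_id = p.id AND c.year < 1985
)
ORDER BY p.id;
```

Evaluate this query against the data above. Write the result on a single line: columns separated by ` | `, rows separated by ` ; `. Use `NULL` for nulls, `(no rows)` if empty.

For each authors row, check whether any books with matching author_id has year < 1985.
Keep rows where that is true.

3 | Canada ; 5 | USA ; 12 | Chile ; 14 | Egypt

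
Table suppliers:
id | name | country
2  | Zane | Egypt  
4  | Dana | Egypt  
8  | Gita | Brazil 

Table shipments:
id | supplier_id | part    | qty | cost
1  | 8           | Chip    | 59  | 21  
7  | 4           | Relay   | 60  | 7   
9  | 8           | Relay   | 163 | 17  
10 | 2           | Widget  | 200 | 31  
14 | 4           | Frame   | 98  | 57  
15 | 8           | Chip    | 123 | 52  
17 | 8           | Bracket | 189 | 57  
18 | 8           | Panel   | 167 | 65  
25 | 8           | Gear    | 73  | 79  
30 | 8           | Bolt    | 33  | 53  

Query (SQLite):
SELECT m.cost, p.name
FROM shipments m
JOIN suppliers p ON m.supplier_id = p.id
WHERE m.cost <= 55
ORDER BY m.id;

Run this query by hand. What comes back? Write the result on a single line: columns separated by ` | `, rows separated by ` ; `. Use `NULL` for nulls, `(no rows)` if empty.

21 | Gita ; 7 | Dana ; 17 | Gita ; 31 | Zane ; 52 | Gita ; 53 | Gita

Each shipments row matches the suppliers row where supplier_id = suppliers.id.
Then keep rows with m.cost <= 55.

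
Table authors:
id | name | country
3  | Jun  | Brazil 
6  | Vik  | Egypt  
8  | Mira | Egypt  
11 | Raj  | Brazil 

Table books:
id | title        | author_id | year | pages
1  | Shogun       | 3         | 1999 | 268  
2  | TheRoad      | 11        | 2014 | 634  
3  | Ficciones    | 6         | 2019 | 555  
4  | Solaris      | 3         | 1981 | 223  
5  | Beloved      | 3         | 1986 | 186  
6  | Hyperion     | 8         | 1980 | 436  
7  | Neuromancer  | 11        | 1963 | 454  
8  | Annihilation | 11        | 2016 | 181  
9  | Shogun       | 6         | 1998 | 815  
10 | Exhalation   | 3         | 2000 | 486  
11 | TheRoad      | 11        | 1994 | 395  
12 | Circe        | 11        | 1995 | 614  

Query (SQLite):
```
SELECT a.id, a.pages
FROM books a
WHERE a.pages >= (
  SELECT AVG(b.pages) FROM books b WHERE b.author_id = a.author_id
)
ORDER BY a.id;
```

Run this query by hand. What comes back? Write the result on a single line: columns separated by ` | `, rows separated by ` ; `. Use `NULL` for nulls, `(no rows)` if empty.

For each books row a, compute AVG(pages) over rows sharing a.author_id.
Keep row a if a.pages >= that per-group AVG.
  author_id=3: AVG(pages) = 290.75
  author_id=6: AVG(pages) = 685.0
  author_id=8: AVG(pages) = 436.0
  author_id=11: AVG(pages) = 455.6

2 | 634 ; 6 | 436 ; 9 | 815 ; 10 | 486 ; 12 | 614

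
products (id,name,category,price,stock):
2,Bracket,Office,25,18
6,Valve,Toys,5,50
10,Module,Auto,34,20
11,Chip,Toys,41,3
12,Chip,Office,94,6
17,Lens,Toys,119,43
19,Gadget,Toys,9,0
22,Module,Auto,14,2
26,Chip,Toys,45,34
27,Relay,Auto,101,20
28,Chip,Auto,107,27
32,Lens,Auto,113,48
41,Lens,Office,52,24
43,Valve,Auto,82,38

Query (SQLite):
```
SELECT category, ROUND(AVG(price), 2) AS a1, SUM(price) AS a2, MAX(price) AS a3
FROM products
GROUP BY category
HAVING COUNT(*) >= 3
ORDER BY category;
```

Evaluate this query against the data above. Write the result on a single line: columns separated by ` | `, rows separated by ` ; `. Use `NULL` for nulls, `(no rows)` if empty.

Auto | 75.17 | 451 | 113 ; Office | 57 | 171 | 94 ; Toys | 43.8 | 219 | 119

Group products by category.
Per group compute: ROUND(AVG(price), 2), SUM(price), MAX(price).
HAVING: drop groups with fewer than 3 rows.
  Auto: ids {10, 22, 27, 28, 32, 43} → ROUND(AVG(price), 2)=75.17, SUM(price)=451, MAX(price)=113
  Office: ids {2, 12, 41} → ROUND(AVG(price), 2)=57, SUM(price)=171, MAX(price)=94
  Toys: ids {6, 11, 17, 19, 26} → ROUND(AVG(price), 2)=43.8, SUM(price)=219, MAX(price)=119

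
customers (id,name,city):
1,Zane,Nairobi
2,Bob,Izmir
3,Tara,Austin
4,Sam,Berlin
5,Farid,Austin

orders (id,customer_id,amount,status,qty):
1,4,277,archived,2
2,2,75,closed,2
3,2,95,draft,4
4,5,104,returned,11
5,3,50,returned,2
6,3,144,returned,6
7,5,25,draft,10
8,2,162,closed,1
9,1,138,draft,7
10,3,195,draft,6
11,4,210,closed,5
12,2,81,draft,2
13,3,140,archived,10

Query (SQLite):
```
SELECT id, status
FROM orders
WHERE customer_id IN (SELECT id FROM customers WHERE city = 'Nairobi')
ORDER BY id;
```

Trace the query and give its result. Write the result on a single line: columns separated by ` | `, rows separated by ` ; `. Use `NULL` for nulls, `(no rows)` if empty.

Inner query: customers.id where city = 'Nairobi'.
Outer: keep orders rows whose customer_id is in that set.
Inner query → {1}

9 | draft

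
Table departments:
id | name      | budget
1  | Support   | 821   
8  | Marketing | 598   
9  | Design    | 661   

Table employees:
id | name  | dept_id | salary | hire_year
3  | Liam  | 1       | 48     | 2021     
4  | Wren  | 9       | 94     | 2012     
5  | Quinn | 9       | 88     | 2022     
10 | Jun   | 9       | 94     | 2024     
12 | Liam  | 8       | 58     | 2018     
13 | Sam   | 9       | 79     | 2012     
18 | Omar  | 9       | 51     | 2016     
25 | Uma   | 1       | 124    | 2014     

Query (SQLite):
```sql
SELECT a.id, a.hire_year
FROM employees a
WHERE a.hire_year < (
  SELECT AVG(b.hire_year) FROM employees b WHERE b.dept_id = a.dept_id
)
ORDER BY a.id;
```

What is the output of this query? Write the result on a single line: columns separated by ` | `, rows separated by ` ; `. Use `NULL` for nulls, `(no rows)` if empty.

For each employees row a, compute AVG(hire_year) over rows sharing a.dept_id.
Keep row a if a.hire_year < that per-group AVG.
  dept_id=1: AVG(hire_year) = 2017.5
  dept_id=8: AVG(hire_year) = 2018.0
  dept_id=9: AVG(hire_year) = 2017.2

4 | 2012 ; 13 | 2012 ; 18 | 2016 ; 25 | 2014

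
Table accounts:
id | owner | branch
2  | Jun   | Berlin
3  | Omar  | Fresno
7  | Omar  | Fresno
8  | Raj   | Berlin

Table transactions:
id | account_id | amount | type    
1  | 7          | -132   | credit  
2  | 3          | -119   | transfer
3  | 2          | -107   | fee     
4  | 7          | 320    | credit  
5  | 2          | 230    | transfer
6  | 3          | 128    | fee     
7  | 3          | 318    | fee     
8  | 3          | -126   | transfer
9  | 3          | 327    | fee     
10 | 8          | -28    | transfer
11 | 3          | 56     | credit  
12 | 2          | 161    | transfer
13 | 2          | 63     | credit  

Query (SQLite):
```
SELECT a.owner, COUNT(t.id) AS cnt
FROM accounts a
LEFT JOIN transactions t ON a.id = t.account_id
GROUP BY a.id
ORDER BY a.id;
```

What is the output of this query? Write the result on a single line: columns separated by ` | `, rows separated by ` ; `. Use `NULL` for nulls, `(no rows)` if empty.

LEFT JOIN keeps every accounts row; unmatched ones get NULL for transactions columns.
Group by accounts.id and compute COUNT(t.id). COUNT(col) of an all-NULL group is 0.
  2: ids {3, 5, 12, 13} → COUNT(t.id)=4
  3: ids {2, 6, 7, 8, 9, 11} → COUNT(t.id)=6
  7: ids {1, 4} → COUNT(t.id)=2
  8: ids {10} → COUNT(t.id)=1

Jun | 4 ; Omar | 6 ; Omar | 2 ; Raj | 1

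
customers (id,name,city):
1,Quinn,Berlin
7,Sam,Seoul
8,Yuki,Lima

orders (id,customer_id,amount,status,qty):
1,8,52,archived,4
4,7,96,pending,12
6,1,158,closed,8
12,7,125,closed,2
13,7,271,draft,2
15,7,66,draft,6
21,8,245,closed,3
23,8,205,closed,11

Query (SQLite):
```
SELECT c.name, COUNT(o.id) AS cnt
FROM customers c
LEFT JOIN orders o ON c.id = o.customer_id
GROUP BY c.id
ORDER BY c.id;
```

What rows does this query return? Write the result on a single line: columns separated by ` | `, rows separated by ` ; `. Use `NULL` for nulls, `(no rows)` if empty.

LEFT JOIN keeps every customers row; unmatched ones get NULL for orders columns.
Group by customers.id and compute COUNT(o.id). COUNT(col) of an all-NULL group is 0.
  1: ids {6} → COUNT(o.id)=1
  7: ids {4, 12, 13, 15} → COUNT(o.id)=4
  8: ids {1, 21, 23} → COUNT(o.id)=3

Quinn | 1 ; Sam | 4 ; Yuki | 3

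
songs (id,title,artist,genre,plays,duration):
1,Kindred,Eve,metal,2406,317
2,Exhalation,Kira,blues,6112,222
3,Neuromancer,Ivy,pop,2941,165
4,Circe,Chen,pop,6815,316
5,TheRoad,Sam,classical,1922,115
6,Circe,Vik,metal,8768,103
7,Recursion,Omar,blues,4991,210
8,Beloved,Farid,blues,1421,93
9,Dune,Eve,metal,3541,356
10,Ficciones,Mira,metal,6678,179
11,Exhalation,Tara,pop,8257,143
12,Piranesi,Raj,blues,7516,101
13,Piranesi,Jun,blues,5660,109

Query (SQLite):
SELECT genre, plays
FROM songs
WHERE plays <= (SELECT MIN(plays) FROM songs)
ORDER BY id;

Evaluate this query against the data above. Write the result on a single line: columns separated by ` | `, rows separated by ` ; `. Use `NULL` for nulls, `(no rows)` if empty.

blues | 1421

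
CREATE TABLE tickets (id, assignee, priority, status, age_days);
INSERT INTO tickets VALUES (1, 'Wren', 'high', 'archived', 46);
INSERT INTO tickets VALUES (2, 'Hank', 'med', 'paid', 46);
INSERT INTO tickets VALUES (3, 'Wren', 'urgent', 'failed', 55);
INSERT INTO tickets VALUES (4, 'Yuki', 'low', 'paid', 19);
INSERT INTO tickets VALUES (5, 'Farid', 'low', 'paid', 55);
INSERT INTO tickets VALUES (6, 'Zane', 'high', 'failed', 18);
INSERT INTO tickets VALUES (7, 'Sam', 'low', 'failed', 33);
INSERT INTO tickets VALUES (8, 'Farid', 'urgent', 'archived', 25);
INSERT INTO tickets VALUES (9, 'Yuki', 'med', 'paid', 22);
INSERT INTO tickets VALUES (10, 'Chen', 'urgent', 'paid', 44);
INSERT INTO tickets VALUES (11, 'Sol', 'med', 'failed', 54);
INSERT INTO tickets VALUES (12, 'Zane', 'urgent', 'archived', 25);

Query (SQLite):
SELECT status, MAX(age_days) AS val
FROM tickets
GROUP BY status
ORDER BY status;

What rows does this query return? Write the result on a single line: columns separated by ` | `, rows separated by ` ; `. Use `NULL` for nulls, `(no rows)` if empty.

Partition tickets by status; compute MAX(age_days) within each group.
  archived: ids {1, 8, 12} → MAX(age_days)=46
  failed: ids {3, 6, 7, 11} → MAX(age_days)=55
  paid: ids {2, 4, 5, 9, 10} → MAX(age_days)=55

archived | 46 ; failed | 55 ; paid | 55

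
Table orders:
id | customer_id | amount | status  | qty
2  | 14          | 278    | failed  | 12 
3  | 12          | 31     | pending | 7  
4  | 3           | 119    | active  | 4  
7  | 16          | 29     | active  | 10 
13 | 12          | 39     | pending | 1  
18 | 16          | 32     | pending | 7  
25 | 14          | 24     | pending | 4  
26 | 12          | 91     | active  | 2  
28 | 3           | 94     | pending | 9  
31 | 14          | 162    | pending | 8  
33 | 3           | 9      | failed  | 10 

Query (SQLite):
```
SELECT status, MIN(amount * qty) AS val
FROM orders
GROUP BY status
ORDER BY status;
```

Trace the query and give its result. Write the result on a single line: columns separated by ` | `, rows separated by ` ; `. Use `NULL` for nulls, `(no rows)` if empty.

active | 182 ; failed | 90 ; pending | 39

For each row compute amount * qty.
Group by status; take MIN of the expression per group.
  active: ids {4, 7, 26} → MIN(amount * qty)=182
  failed: ids {2, 33} → MIN(amount * qty)=90
  pending: ids {3, 13, 18, 25, 28, 31} → MIN(amount * qty)=39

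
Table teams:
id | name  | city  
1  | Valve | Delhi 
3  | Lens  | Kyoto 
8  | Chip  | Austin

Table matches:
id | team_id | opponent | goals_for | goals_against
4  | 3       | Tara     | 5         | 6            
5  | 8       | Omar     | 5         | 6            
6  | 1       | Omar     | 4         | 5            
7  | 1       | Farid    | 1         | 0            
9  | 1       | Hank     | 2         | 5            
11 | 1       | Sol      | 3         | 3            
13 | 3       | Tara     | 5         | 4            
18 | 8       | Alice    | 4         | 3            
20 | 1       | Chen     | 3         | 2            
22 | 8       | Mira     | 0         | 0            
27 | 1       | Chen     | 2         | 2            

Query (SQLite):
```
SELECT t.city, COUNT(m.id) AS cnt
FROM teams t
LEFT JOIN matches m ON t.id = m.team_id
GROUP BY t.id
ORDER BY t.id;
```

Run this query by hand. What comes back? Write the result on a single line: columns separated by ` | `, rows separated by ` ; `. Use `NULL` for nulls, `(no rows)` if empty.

LEFT JOIN keeps every teams row; unmatched ones get NULL for matches columns.
Group by teams.id and compute COUNT(m.id). COUNT(col) of an all-NULL group is 0.
  1: ids {6, 7, 9, 11, 20, 27} → COUNT(m.id)=6
  3: ids {4, 13} → COUNT(m.id)=2
  8: ids {5, 18, 22} → COUNT(m.id)=3

Delhi | 6 ; Kyoto | 2 ; Austin | 3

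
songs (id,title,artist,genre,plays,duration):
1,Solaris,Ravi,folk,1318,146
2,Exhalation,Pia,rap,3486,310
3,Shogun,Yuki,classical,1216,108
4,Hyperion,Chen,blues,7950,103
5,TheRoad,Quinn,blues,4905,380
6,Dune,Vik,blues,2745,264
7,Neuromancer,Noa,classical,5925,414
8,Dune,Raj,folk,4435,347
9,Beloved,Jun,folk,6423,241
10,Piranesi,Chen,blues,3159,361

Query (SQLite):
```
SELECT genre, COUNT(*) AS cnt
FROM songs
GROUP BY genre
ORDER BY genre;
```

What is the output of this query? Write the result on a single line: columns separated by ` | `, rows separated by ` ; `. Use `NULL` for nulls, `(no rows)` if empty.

blues | 4 ; classical | 2 ; folk | 3 ; rap | 1

Partition songs by genre; compute COUNT(*) within each group.
  blues: ids {4, 5, 6, 10} → COUNT(*)=4
  classical: ids {3, 7} → COUNT(*)=2
  folk: ids {1, 8, 9} → COUNT(*)=3
  rap: ids {2} → COUNT(*)=1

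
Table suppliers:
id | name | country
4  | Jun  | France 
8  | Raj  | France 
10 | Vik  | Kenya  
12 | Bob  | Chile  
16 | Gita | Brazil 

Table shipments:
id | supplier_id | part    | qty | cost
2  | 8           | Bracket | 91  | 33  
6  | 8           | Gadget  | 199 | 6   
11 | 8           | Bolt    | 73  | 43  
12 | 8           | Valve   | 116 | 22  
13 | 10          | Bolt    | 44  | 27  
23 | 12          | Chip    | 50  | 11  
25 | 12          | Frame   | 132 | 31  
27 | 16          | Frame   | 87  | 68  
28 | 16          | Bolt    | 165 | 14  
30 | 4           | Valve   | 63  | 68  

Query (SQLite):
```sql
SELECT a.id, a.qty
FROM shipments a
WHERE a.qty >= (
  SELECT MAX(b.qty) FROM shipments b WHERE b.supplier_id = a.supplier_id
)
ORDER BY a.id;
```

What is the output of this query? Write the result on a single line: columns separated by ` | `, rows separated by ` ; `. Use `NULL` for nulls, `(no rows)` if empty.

For each shipments row a, compute MAX(qty) over rows sharing a.supplier_id.
Keep row a if a.qty >= that per-group MAX.
  supplier_id=4: MAX(qty) = 63
  supplier_id=8: MAX(qty) = 199
  supplier_id=10: MAX(qty) = 44
  supplier_id=12: MAX(qty) = 132
  supplier_id=16: MAX(qty) = 165

6 | 199 ; 13 | 44 ; 25 | 132 ; 28 | 165 ; 30 | 63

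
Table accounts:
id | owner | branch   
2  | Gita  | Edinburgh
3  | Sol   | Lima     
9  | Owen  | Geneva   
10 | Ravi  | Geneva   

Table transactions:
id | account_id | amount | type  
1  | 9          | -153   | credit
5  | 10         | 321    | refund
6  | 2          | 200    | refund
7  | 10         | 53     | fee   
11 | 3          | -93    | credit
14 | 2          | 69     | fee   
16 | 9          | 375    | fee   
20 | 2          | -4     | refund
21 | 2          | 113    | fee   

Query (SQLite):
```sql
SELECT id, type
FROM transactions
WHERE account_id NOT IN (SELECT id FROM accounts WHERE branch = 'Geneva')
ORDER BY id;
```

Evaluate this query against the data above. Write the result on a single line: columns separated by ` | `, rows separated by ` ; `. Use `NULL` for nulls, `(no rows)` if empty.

6 | refund ; 11 | credit ; 14 | fee ; 20 | refund ; 21 | fee

Inner query: accounts.id where branch = 'Geneva'.
Outer: keep transactions rows whose account_id is not in that set.
Inner query → {9, 10}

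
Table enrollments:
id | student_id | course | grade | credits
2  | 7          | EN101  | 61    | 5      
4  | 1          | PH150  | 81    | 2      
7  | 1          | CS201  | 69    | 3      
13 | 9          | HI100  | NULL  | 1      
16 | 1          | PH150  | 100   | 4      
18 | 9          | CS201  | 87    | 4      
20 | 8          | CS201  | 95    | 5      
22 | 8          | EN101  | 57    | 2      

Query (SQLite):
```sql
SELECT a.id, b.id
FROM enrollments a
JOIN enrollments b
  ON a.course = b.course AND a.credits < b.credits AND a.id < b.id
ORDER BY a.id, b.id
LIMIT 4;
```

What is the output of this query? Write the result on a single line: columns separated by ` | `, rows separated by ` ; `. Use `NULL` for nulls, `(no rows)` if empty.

4 | 16 ; 7 | 18 ; 7 | 20 ; 18 | 20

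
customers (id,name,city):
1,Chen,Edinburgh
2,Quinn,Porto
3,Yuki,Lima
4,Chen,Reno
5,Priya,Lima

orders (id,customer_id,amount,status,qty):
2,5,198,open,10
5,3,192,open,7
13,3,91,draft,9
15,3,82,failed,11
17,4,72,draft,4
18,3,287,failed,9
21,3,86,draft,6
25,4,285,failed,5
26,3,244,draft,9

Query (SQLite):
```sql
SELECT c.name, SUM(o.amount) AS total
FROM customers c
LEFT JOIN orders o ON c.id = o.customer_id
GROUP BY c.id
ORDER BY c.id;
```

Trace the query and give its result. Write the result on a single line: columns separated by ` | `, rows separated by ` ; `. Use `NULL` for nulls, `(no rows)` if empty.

Chen | NULL ; Quinn | NULL ; Yuki | 982 ; Chen | 357 ; Priya | 198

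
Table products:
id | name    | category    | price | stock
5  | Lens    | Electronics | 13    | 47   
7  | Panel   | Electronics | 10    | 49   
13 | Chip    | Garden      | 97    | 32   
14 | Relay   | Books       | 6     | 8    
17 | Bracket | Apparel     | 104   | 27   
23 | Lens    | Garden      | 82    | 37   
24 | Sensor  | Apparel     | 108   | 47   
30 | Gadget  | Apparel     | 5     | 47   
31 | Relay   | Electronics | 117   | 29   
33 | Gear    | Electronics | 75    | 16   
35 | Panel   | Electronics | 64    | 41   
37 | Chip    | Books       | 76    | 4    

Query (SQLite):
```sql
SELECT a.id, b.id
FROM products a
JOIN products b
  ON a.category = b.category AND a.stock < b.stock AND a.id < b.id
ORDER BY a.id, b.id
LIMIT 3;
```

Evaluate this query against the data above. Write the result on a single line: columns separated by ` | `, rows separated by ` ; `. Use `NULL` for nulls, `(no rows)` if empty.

5 | 7 ; 13 | 23 ; 17 | 24

Pairs (a,b) with same category, a.stock < b.stock, a.id < b.id.
category groups: Apparel:{17,24,30} Books:{14,37} Electronics:{5,7,31,33,35} Garden:{13,23}
Ordered by (a.id, b.id); first 3.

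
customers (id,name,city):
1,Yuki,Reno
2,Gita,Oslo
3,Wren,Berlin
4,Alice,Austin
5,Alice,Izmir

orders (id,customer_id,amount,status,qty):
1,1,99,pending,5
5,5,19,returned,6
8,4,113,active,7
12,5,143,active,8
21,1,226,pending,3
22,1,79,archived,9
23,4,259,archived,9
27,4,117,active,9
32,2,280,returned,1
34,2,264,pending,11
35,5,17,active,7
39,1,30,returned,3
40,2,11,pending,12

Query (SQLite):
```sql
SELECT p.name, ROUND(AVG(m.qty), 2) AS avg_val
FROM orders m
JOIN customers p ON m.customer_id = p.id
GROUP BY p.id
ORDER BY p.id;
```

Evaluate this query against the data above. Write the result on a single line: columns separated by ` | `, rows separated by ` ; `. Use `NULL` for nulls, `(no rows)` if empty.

Yuki | 5 ; Gita | 8 ; Alice | 8.33 ; Alice | 7

Join each orders row to its customers via customer_id.
Group joined rows by customers.id; compute ROUND(AVG(m.qty), 2) per group.
  1: ids {1, 21, 22, 39} → ROUND(AVG(m.qty), 2)=5
  2: ids {32, 34, 40} → ROUND(AVG(m.qty), 2)=8
  4: ids {8, 23, 27} → ROUND(AVG(m.qty), 2)=8.33
  5: ids {5, 12, 35} → ROUND(AVG(m.qty), 2)=7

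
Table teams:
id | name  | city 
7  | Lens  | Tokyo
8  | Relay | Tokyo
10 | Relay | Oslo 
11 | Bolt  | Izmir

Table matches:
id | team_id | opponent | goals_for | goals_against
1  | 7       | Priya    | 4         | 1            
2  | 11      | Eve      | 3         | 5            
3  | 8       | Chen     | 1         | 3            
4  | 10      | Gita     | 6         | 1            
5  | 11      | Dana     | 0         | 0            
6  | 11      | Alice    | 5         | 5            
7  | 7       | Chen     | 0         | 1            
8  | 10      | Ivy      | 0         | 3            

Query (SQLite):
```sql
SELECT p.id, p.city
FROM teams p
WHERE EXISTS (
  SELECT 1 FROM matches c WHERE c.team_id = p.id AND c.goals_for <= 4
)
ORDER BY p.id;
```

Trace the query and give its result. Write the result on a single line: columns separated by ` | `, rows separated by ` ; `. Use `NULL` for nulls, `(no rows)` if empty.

For each teams row, check whether any matches with matching team_id has goals_for <= 4.
Keep rows where that is true.

7 | Tokyo ; 8 | Tokyo ; 10 | Oslo ; 11 | Izmir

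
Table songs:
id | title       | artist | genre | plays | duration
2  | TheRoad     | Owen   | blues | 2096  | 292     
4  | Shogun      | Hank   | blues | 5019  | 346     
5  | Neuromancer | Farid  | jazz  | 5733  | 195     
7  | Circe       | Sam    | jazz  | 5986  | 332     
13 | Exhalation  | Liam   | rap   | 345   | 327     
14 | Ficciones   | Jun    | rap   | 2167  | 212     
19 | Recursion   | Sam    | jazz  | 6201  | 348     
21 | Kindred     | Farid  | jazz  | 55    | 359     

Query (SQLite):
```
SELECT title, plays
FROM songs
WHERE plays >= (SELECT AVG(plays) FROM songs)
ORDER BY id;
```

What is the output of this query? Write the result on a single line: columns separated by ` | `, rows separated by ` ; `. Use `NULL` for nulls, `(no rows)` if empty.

Scalar subquery: AVG(plays) over all songs rows = 3450.25.
Keep rows where plays >= that value.

Shogun | 5019 ; Neuromancer | 5733 ; Circe | 5986 ; Recursion | 6201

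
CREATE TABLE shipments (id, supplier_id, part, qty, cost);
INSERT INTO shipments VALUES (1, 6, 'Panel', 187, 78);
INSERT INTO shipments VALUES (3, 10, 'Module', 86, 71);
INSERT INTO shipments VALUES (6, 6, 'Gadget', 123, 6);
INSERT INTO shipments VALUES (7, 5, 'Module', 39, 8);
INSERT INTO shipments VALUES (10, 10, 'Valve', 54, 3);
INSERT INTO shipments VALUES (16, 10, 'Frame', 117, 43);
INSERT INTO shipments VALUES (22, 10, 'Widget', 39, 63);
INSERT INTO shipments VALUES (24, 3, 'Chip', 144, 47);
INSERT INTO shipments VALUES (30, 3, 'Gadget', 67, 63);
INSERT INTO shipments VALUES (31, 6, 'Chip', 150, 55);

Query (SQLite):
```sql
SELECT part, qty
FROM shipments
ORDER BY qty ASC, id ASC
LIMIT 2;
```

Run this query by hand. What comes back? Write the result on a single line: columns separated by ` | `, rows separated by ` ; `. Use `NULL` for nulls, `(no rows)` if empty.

Module | 39 ; Widget | 39

Sort by qty asc, tiebreak id asc: (39, id=7), (39, id=22), (54, id=10), (67, id=30), (86, id=3) …. Take first 2.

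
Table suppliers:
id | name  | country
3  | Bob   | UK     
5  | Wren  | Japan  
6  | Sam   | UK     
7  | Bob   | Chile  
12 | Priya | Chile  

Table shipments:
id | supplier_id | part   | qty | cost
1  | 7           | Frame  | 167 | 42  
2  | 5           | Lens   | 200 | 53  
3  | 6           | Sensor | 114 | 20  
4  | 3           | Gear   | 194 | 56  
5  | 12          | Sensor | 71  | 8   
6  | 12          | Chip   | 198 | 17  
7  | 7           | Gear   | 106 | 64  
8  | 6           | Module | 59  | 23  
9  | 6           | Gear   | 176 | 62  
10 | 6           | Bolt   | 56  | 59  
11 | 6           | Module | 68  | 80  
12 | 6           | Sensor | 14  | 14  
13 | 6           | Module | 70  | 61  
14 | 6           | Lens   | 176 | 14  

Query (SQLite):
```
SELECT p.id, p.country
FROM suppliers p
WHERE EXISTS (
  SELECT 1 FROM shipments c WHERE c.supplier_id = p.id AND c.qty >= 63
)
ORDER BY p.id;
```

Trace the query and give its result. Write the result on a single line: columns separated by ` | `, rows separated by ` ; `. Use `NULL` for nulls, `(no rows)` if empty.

3 | UK ; 5 | Japan ; 6 | UK ; 7 | Chile ; 12 | Chile

For each suppliers row, check whether any shipments with matching supplier_id has qty >= 63.
Keep rows where that is true.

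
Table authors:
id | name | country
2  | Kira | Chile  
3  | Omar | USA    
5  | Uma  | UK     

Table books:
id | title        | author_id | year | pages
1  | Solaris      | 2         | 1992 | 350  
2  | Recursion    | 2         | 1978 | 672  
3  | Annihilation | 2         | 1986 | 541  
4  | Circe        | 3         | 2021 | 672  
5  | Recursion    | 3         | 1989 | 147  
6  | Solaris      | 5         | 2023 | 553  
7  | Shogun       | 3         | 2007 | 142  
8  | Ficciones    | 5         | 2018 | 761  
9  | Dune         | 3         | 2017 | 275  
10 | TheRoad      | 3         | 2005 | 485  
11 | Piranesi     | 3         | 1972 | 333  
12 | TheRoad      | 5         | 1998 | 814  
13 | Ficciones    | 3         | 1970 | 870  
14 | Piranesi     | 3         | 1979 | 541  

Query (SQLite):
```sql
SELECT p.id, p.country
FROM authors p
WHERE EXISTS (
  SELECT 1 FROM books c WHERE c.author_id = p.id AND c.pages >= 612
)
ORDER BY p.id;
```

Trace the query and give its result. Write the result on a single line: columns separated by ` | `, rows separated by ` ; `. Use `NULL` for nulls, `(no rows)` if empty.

2 | Chile ; 3 | USA ; 5 | UK

For each authors row, check whether any books with matching author_id has pages >= 612.
Keep rows where that is true.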